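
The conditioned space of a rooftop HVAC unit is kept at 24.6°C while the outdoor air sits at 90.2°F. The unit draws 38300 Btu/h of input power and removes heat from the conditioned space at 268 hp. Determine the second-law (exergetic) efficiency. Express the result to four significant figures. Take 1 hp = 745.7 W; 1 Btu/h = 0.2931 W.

Converting, Q̇_C = 268.0 hp = 681800 Btu/h, so COP_actual = Q̇_C/Ẇ = 681800/38300 = 17.80.
In absolute terms T_C = 297.75 K and T_H = 305.48 K, so ΔT = 7.733 K.
COP_Carnot = T_C/ΔT = 297.75/7.733 = 38.50.
η_II = COP_actual/COP_Carnot = 17.80/38.50 = 0.4624.

0.4624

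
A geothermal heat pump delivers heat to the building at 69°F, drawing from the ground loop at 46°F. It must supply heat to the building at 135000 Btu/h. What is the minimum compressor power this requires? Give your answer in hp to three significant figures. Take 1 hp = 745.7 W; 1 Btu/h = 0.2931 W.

2.31 hp

In absolute terms T_C = 280.93 K and T_H = 293.71 K, so ΔT = 12.78 K.
COP_Carnot = T_H/ΔT = 293.71/12.78 = 22.99.
Ẇ_min = Q̇/COP_Carnot = 135000/22.99 = 5873 Btu/h = 2.308 hp.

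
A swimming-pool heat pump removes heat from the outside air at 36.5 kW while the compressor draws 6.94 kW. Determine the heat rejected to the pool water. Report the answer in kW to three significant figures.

43.4 kW

For a cyclic device the first law requires Q̇_H = Q̇_C + Ẇ.
Q̇_H = Q̇_C + Ẇ = 43.44 kW.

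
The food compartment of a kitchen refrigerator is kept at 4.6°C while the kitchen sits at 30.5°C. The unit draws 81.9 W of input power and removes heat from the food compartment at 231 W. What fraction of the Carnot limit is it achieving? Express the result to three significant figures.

COP_actual = Q̇_C/Ẇ = 231.0/81.90 = 2.821.
In absolute terms T_C = 277.75 K and T_H = 303.65 K, so ΔT = 25.90 K.
COP_Carnot = T_C/ΔT = 277.75/25.90 = 10.72.
η_II = COP_actual/COP_Carnot = 2.821/10.72 = 0.2630.

0.263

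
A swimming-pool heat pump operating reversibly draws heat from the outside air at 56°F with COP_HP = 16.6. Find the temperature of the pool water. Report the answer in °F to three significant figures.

89.1 °F

COP_HP = T_H/(T_H − T_C) rearranges to T_H = COP·T_C/(COP − 1).
With T_C = 286.48 K, T_H = 16.6 × 286.48/15.60 = 304.85 K.
Converting, 304.85 K = 89.06°F.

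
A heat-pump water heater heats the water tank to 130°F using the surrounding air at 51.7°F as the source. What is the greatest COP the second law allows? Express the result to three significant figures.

In absolute terms T_C = 284.09 K and T_H = 327.59 K, so ΔT = 43.50 K.
For a reversible cycle, COP_Carnot = T_H/ΔT = 327.59/43.50 = 7.531.

7.53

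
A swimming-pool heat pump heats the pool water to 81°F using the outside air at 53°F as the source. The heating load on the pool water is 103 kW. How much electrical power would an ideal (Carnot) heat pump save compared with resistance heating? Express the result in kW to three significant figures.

In absolute terms T_C = 284.82 K and T_H = 300.37 K, so ΔT = 15.56 K.
COP_Carnot = T_H/ΔT = 300.37/15.56 = 19.31.
Resistance heating needs Ẇ_res = Q̇_H = 103.0 kW; the reversible heat pump needs only Ẇ_hp = Q̇_H/COP = 5.334 kW.
Saving = 103.0 − 5.334 = 97.67 kW.

97.7 kW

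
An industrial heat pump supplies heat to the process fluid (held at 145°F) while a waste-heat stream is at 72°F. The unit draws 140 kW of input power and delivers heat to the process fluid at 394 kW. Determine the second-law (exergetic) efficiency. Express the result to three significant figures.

0.340

COP_actual = Q̇_H/Ẇ = 394.0/140.0 = 2.814.
In absolute terms T_C = 295.37 K and T_H = 335.93 K, so ΔT = 40.56 K.
COP_Carnot = T_H/ΔT = 335.93/40.56 = 8.283.
η_II = COP_actual/COP_Carnot = 2.814/8.283 = 0.3398.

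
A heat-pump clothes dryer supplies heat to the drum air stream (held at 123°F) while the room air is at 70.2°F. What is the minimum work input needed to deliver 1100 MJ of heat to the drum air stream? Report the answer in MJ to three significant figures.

99.7 MJ

In absolute terms T_C = 294.37 K and T_H = 323.71 K, so ΔT = 29.33 K.
The reversible limit is COP_HP = T_H/ΔT = 11.04, so W_min = Q_H/COP = Q_H·ΔT/T_H.
W_min = 1100 × 29.33/323.71 = 99.68 MJ.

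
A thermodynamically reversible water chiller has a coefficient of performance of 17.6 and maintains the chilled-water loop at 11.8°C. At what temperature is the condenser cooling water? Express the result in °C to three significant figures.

28.0 °C

COP_R = T_C/(T_H − T_C) gives T_H − T_C = T_C/COP.
With T_C = 284.95 K, T_H = 284.95 × (1 + 1/17.6) = 301.14 K.
Converting, 301.14 K = 27.99°C.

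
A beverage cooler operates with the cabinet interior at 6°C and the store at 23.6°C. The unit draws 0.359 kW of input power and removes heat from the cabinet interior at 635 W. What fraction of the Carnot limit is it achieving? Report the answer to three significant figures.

Converting, Q̇_C = 635.0 W = 0.6350 kW, so COP_actual = Q̇_C/Ẇ = 0.6350/0.3590 = 1.769.
In absolute terms T_C = 279.15 K and T_H = 296.75 K, so ΔT = 17.60 K.
COP_Carnot = T_C/ΔT = 279.15/17.60 = 15.86.
η_II = COP_actual/COP_Carnot = 1.769/15.86 = 0.1115.

0.112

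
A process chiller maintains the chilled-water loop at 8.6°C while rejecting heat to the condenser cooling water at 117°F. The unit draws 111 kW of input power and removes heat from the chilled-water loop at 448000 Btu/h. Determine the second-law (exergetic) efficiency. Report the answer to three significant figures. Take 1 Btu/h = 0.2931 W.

Converting, Q̇_C = 448000 Btu/h = 131.3 kW, so COP_actual = Q̇_C/Ẇ = 131.3/111.0 = 1.183.
In absolute terms T_C = 281.75 K and T_H = 320.37 K, so ΔT = 38.62 K.
COP_Carnot = T_C/ΔT = 281.75/38.62 = 7.295.
η_II = COP_actual/COP_Carnot = 1.183/7.295 = 0.1622.

0.162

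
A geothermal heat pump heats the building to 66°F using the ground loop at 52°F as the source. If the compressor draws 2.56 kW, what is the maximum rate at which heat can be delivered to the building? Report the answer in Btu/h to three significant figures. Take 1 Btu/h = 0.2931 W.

328000 Btu/h

In absolute terms T_C = 284.26 K and T_H = 292.04 K, so ΔT = 7.778 K.
COP_Carnot = T_H/ΔT = 292.04/7.778 = 37.55.
Q̇_max = COP_Carnot × Ẇ = 37.55 × 2.560 kW = 96.12 kW = 328000 Btu/h.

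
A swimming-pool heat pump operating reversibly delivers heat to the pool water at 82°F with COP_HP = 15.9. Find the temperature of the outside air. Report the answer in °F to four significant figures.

47.93 °F

COP_HP = T_H/(T_H − T_C) gives T_H − T_C = T_H/COP.
With T_H = 300.93 K, T_C = 300.93 × (1 − 1/15.9) = 282.00 K.
Converting, 282.00 K = 47.93°F.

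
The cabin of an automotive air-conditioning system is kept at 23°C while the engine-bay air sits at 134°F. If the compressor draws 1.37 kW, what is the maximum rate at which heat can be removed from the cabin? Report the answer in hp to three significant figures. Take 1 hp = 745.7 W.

16.2 hp

In absolute terms T_C = 296.15 K and T_H = 329.82 K, so ΔT = 33.67 K.
COP_Carnot = T_C/ΔT = 296.15/33.67 = 8.797.
Q̇_max = COP_Carnot × Ẇ = 8.797 × 1.370 kW = 12.05 kW = 16.16 hp.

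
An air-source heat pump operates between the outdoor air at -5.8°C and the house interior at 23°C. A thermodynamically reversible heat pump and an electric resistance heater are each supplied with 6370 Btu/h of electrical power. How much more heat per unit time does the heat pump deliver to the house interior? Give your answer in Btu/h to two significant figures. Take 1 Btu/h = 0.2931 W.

In absolute terms T_C = 267.35 K and T_H = 296.15 K, so ΔT = 28.80 K.
COP_Carnot = T_H/ΔT = 296.15/28.80 = 10.28.
The heat pump delivers Q̇_H = COP × Ẇ = 65500 Btu/h; the resistance heater delivers Ẇ = 6370 Btu/h.
Extra = (COP − 1)·Ẇ = 59130 Btu/h.

59000 Btu/h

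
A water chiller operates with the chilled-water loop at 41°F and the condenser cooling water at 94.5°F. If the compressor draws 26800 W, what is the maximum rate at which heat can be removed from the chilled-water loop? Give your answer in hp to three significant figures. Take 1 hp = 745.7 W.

In absolute terms T_C = 278.15 K and T_H = 307.87 K, so ΔT = 29.72 K.
COP_Carnot = T_C/ΔT = 278.15/29.72 = 9.358.
Q̇_max = COP_Carnot × Ẇ = 9.358 × 26800 W = 250800 W = 336.3 hp.

336 hp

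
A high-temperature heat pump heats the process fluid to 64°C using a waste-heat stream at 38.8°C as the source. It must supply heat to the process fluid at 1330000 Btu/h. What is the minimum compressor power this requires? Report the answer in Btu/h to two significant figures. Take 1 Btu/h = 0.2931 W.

In absolute terms T_C = 311.95 K and T_H = 337.15 K, so ΔT = 25.20 K.
COP_Carnot = T_H/ΔT = 337.15/25.20 = 13.38.
Ẇ_min = Q̇/COP_Carnot = 1330000/13.38 = 99410 Btu/h.

99000 Btu/h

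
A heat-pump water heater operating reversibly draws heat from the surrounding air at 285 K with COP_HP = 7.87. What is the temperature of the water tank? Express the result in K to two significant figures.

330 K

COP_HP = T_H/(T_H − T_C) rearranges to T_H = COP·T_C/(COP − 1).
With T_C = 285.00 K, T_H = 7.87 × 285.00/6.870 = 326.48 K.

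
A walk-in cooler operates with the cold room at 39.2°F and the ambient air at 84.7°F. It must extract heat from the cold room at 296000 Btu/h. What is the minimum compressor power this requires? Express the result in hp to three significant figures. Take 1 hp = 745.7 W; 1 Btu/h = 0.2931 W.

10.6 hp

In absolute terms T_C = 277.15 K and T_H = 302.43 K, so ΔT = 25.28 K.
COP_Carnot = T_C/ΔT = 277.15/25.28 = 10.96.
Ẇ_min = Q̇/COP_Carnot = 296000/10.96 = 27000 Btu/h = 10.61 hp.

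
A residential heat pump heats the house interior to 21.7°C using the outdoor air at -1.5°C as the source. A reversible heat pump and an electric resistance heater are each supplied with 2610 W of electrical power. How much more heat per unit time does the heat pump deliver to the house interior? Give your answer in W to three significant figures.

In absolute terms T_C = 271.65 K and T_H = 294.85 K, so ΔT = 23.20 K.
COP_Carnot = T_H/ΔT = 294.85/23.20 = 12.71.
The heat pump delivers Q̇_H = COP × Ẇ = 33170 W; the resistance heater delivers Ẇ = 2610 W.
Extra = (COP − 1)·Ẇ = 30560 W.

30600 W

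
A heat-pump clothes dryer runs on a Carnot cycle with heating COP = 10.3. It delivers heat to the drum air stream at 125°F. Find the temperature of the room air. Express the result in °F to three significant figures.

COP_HP = T_H/(T_H − T_C) gives T_H − T_C = T_H/COP.
With T_H = 324.82 K, T_C = 324.82 × (1 − 1/10.3) = 293.28 K.
Converting, 293.28 K = 68.24°F.

68.2 °F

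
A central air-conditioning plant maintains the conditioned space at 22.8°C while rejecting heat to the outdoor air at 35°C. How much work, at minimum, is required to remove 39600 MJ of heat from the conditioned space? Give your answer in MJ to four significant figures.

In absolute terms T_C = 295.95 K and T_H = 308.15 K, so ΔT = 12.20 K.
The reversible limit is COP_R = T_C/ΔT = 24.26, so W_min = Q_C/COP = Q_C·ΔT/T_C.
W_min = 39600 × 12.20/295.95 = 1632 MJ.

1632 MJ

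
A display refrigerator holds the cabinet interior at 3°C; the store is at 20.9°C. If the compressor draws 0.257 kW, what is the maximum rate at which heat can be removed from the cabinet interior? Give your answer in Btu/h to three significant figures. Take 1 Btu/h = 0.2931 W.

In absolute terms T_C = 276.15 K and T_H = 294.05 K, so ΔT = 17.90 K.
COP_Carnot = T_C/ΔT = 276.15/17.90 = 15.43.
Q̇_max = COP_Carnot × Ẇ = 15.43 × 0.2570 kW = 3.965 kW = 13530 Btu/h.

13500 Btu/h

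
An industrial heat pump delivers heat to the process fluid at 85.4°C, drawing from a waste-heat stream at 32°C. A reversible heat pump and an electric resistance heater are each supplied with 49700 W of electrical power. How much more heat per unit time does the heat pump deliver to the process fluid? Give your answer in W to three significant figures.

In absolute terms T_C = 305.15 K and T_H = 358.55 K, so ΔT = 53.40 K.
COP_Carnot = T_H/ΔT = 358.55/53.40 = 6.714.
The heat pump delivers Q̇_H = COP × Ẇ = 333700 W; the resistance heater delivers Ẇ = 49700 W.
Extra = (COP − 1)·Ẇ = 284000 W.

284000 W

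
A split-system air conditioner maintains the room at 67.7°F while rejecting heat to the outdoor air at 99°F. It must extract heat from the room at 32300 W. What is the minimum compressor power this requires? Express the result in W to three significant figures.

1920 W

In absolute terms T_C = 292.98 K and T_H = 310.37 K, so ΔT = 17.39 K.
COP_Carnot = T_C/ΔT = 292.98/17.39 = 16.85.
Ẇ_min = Q̇/COP_Carnot = 32300/16.85 = 1917 W.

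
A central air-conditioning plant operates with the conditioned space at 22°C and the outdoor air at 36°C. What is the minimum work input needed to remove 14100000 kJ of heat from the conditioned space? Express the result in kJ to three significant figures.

669000 kJ

In absolute terms T_C = 295.15 K and T_H = 309.15 K, so ΔT = 14.00 K.
The reversible limit is COP_R = T_C/ΔT = 21.08, so W_min = Q_C/COP = Q_C·ΔT/T_C.
W_min = 14100000 × 14.00/295.15 = 668800 kJ.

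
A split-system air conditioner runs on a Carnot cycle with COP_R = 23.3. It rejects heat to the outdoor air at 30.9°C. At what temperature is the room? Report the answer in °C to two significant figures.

18 °C

For a Carnot refrigerator COP_R = T_C/(T_H − T_C), so T_C = COP·T_H/(1 + COP).
With T_H = 304.05 K, T_C = 23.3 × 304.05/24.30 = 291.54 K.
Converting, 291.54 K = 18.39°C.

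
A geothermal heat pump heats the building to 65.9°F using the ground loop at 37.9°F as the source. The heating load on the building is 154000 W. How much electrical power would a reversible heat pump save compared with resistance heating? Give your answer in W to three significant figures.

146000 W

In absolute terms T_C = 276.43 K and T_H = 291.98 K, so ΔT = 15.56 K.
COP_Carnot = T_H/ΔT = 291.98/15.56 = 18.77.
Resistance heating needs Ẇ_res = Q̇_H = 154000 W; the reversible heat pump needs only Ẇ_hp = Q̇_H/COP = 8204 W.
Saving = 154000 − 8204 = 145800 W.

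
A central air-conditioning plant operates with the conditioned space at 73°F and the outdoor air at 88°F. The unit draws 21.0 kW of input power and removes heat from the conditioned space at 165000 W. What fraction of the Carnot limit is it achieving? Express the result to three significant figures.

0.221

Converting, Q̇_C = 165000 W = 165.0 kW, so COP_actual = Q̇_C/Ẇ = 165.0/21.00 = 7.857.
In absolute terms T_C = 295.93 K and T_H = 304.26 K, so ΔT = 8.333 K.
COP_Carnot = T_C/ΔT = 295.93/8.333 = 35.51.
η_II = COP_actual/COP_Carnot = 7.857/35.51 = 0.2213.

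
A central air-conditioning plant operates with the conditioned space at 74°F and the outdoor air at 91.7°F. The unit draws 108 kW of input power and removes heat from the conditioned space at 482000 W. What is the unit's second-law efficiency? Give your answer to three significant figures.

0.148

Converting, Q̇_C = 482000 W = 482.0 kW, so COP_actual = Q̇_C/Ẇ = 482.0/108.0 = 4.463.
In absolute terms T_C = 296.48 K and T_H = 306.32 K, so ΔT = 9.833 K.
COP_Carnot = T_C/ΔT = 296.48/9.833 = 30.15.
η_II = COP_actual/COP_Carnot = 4.463/30.15 = 0.1480.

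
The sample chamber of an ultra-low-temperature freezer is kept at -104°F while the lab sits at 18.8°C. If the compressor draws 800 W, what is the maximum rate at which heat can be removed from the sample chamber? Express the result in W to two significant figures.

In absolute terms T_C = 197.59 K and T_H = 291.95 K, so ΔT = 94.36 K.
COP_Carnot = T_C/ΔT = 197.59/94.36 = 2.094.
Q̇_max = COP_Carnot × Ẇ = 2.094 × 800.0 W = 1675 W.

1700 W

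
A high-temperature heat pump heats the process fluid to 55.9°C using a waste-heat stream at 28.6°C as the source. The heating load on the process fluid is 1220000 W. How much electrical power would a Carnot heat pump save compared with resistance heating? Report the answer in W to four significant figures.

1119000 W

In absolute terms T_C = 301.75 K and T_H = 329.05 K, so ΔT = 27.30 K.
COP_Carnot = T_H/ΔT = 329.05/27.30 = 12.05.
Resistance heating needs Ẇ_res = Q̇_H = 1220000 W; the reversible heat pump needs only Ẇ_hp = Q̇_H/COP = 101200 W.
Saving = 1220000 − 101200 = 1119000 W.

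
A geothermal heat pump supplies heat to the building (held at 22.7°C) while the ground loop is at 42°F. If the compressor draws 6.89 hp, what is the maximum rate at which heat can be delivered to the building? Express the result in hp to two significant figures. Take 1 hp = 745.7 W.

In absolute terms T_C = 278.71 K and T_H = 295.85 K, so ΔT = 17.14 K.
COP_Carnot = T_H/ΔT = 295.85/17.14 = 17.26.
Q̇_max = COP_Carnot × Ẇ = 17.26 × 6.890 hp = 118.9 hp.

120 hp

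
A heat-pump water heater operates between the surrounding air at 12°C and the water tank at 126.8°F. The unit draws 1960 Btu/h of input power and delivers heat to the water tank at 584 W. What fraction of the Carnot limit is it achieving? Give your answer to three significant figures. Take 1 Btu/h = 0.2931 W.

0.127

Converting, Q̇_H = 584.0 W = 1992 Btu/h, so COP_actual = Q̇_H/Ẇ = 1992/1960 = 1.017.
In absolute terms T_C = 285.15 K and T_H = 325.82 K, so ΔT = 40.67 K.
COP_Carnot = T_H/ΔT = 325.82/40.67 = 8.012.
η_II = COP_actual/COP_Carnot = 1.017/8.012 = 0.1269.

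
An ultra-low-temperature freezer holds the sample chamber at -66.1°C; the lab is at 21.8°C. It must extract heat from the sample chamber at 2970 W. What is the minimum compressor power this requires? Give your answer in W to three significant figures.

In absolute terms T_C = 207.05 K and T_H = 294.95 K, so ΔT = 87.90 K.
COP_Carnot = T_C/ΔT = 207.05/87.90 = 2.356.
Ẇ_min = Q̇/COP_Carnot = 2970/2.356 = 1261 W.

1260 W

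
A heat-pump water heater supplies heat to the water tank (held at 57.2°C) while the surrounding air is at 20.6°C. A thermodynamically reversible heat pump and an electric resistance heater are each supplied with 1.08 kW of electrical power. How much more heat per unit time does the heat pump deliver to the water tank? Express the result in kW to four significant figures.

8.668 kW

In absolute terms T_C = 293.75 K and T_H = 330.35 K, so ΔT = 36.60 K.
COP_Carnot = T_H/ΔT = 330.35/36.60 = 9.026.
The heat pump delivers Q̇_H = COP × Ẇ = 9.748 kW; the resistance heater delivers Ẇ = 1.080 kW.
Extra = (COP − 1)·Ẇ = 8.668 kW.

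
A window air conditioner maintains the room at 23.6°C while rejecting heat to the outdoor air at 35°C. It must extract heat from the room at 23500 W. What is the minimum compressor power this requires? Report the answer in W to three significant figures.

903 W

In absolute terms T_C = 296.75 K and T_H = 308.15 K, so ΔT = 11.40 K.
COP_Carnot = T_C/ΔT = 296.75/11.40 = 26.03.
Ẇ_min = Q̇/COP_Carnot = 23500/26.03 = 902.8 W.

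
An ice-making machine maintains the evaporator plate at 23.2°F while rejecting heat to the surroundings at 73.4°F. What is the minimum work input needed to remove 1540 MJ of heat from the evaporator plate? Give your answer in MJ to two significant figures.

In absolute terms T_C = 268.26 K and T_H = 296.15 K, so ΔT = 27.89 K.
The reversible limit is COP_R = T_C/ΔT = 9.619, so W_min = Q_C/COP = Q_C·ΔT/T_C.
W_min = 1540 × 27.89/268.26 = 160.1 MJ.

160 MJ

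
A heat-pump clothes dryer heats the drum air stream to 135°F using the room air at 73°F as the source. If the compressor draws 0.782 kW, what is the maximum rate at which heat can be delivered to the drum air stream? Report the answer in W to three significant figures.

In absolute terms T_C = 295.93 K and T_H = 330.37 K, so ΔT = 34.44 K.
COP_Carnot = T_H/ΔT = 330.37/34.44 = 9.591.
Q̇_max = COP_Carnot × Ẇ = 9.591 × 0.7820 kW = 7.501 kW = 7501 W.

7500 W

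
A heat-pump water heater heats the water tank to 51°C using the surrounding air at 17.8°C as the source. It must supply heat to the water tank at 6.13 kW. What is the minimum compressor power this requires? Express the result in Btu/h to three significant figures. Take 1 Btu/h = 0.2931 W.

In absolute terms T_C = 290.95 K and T_H = 324.15 K, so ΔT = 33.20 K.
COP_Carnot = T_H/ΔT = 324.15/33.20 = 9.764.
Ẇ_min = Q̇/COP_Carnot = 6.130/9.764 = 0.6278 kW = 2142 Btu/h.

2140 Btu/h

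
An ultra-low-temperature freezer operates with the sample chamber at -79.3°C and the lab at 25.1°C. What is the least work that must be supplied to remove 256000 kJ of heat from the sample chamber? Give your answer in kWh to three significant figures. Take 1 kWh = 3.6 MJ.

38.3 kWh

In absolute terms T_C = 193.85 K and T_H = 298.25 K, so ΔT = 104.4 K.
The reversible limit is COP_R = T_C/ΔT = 1.857, so W_min = Q_C/COP = Q_C·ΔT/T_C.
W_min = 256000 × 104.4/193.85 = 137900 kJ = 38.30 kWh.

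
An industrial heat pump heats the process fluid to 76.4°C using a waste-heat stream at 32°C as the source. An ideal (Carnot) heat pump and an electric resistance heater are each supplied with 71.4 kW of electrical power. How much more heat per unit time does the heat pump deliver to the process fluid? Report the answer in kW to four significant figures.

490.7 kW

In absolute terms T_C = 305.15 K and T_H = 349.55 K, so ΔT = 44.40 K.
COP_Carnot = T_H/ΔT = 349.55/44.40 = 7.873.
The heat pump delivers Q̇_H = COP × Ẇ = 562.1 kW; the resistance heater delivers Ẇ = 71.40 kW.
Extra = (COP − 1)·Ẇ = 490.7 kW.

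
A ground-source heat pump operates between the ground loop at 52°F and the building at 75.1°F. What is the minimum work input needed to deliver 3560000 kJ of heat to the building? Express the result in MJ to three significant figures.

In absolute terms T_C = 284.26 K and T_H = 297.09 K, so ΔT = 12.83 K.
The reversible limit is COP_HP = T_H/ΔT = 23.15, so W_min = Q_H/COP = Q_H·ΔT/T_H.
W_min = 3560000 × 12.83/297.09 = 153800 kJ = 153.8 MJ.

154 MJ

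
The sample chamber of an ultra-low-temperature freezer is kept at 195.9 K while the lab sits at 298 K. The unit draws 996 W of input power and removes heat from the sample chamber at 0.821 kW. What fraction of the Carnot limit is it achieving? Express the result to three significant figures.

0.430

Converting, Q̇_C = 0.8210 kW = 821.0 W, so COP_actual = Q̇_C/Ẇ = 821.0/996.0 = 0.8243.
The reservoir spacing is ΔT = 298 − 195.9 = 102.1 K.
COP_Carnot = T_C/ΔT = 195.90/102.1 = 1.919.
η_II = COP_actual/COP_Carnot = 0.8243/1.919 = 0.4296.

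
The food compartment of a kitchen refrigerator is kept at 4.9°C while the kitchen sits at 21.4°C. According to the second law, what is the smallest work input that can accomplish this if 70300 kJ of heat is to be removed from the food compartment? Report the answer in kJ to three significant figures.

In absolute terms T_C = 278.05 K and T_H = 294.55 K, so ΔT = 16.50 K.
The reversible limit is COP_R = T_C/ΔT = 16.85, so W_min = Q_C/COP = Q_C·ΔT/T_C.
W_min = 70300 × 16.50/278.05 = 4172 kJ.

4170 kJ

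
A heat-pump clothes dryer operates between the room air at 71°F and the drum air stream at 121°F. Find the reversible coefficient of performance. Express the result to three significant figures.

11.6

In absolute terms T_C = 294.82 K and T_H = 322.59 K, so ΔT = 27.78 K.
For a reversible cycle, COP_Carnot = T_H/ΔT = 322.59/27.78 = 11.61.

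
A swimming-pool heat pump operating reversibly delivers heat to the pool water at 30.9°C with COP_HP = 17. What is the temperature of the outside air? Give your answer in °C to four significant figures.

COP_HP = T_H/(T_H − T_C) gives T_H − T_C = T_H/COP.
With T_H = 304.05 K, T_C = 304.05 × (1 − 1/17) = 286.16 K.
Converting, 286.16 K = 13.01°C.

13.01 °C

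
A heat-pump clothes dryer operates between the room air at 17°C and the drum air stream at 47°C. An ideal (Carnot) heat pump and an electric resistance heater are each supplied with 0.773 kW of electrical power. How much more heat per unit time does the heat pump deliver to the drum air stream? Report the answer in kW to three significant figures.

7.48 kW

In absolute terms T_C = 290.15 K and T_H = 320.15 K, so ΔT = 30.00 K.
COP_Carnot = T_H/ΔT = 320.15/30.00 = 10.67.
The heat pump delivers Q̇_H = COP × Ẇ = 8.249 kW; the resistance heater delivers Ẇ = 0.7730 kW.
Extra = (COP − 1)·Ẇ = 7.476 kW.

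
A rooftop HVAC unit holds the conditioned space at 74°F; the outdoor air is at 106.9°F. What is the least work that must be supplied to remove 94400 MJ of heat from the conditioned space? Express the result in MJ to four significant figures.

5820 MJ

In absolute terms T_C = 296.48 K and T_H = 314.76 K, so ΔT = 18.28 K.
The reversible limit is COP_R = T_C/ΔT = 16.22, so W_min = Q_C/COP = Q_C·ΔT/T_C.
W_min = 94400 × 18.28/296.48 = 5820 MJ.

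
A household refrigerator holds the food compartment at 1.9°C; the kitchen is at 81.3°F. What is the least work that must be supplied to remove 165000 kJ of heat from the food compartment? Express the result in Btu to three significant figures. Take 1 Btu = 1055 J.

In absolute terms T_C = 275.05 K and T_H = 300.54 K, so ΔT = 25.49 K.
The reversible limit is COP_R = T_C/ΔT = 10.79, so W_min = Q_C/COP = Q_C·ΔT/T_C.
W_min = 165000 × 25.49/275.05 = 15290 kJ = 14490 Btu.

14500 Btu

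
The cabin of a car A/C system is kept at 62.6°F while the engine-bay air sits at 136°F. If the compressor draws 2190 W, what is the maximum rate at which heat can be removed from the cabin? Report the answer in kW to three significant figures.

15.6 kW

In absolute terms T_C = 290.15 K and T_H = 330.93 K, so ΔT = 40.78 K.
COP_Carnot = T_C/ΔT = 290.15/40.78 = 7.115.
Q̇_max = COP_Carnot × Ẇ = 7.115 × 2190 W = 15580 W = 15.58 kW.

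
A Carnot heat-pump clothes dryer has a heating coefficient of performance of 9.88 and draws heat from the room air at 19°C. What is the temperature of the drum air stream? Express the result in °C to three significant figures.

51.9 °C

COP_HP = T_H/(T_H − T_C) rearranges to T_H = COP·T_C/(COP − 1).
With T_C = 292.15 K, T_H = 9.88 × 292.15/8.880 = 325.05 K.
Converting, 325.05 K = 51.90°C.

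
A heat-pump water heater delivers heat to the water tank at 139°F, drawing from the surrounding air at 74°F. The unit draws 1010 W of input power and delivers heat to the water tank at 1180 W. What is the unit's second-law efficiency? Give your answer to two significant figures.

0.13

COP_actual = Q̇_H/Ẇ = 1180/1010 = 1.168.
In absolute terms T_C = 296.48 K and T_H = 332.59 K, so ΔT = 36.11 K.
COP_Carnot = T_H/ΔT = 332.59/36.11 = 9.210.
η_II = COP_actual/COP_Carnot = 1.168/9.210 = 0.1268.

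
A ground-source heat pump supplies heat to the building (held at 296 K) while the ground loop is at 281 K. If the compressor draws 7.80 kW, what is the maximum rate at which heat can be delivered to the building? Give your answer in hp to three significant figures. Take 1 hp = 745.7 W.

206 hp

The reservoir spacing is ΔT = 296 − 281 = 15.00 K.
COP_Carnot = T_H/ΔT = 296.00/15.00 = 19.73.
Q̇_max = COP_Carnot × Ẇ = 19.73 × 7.800 kW = 153.9 kW = 206.4 hp.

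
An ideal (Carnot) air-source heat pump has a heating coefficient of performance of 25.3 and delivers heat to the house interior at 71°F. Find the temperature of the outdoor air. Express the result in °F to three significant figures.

50.0 °F

COP_HP = T_H/(T_H − T_C) gives T_H − T_C = T_H/COP.
With T_H = 294.82 K, T_C = 294.82 × (1 − 1/25.3) = 283.16 K.
Converting, 283.16 K = 50.02°F.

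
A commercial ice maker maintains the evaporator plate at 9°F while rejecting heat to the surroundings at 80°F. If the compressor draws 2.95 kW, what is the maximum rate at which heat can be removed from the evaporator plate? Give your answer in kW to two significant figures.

In absolute terms T_C = 260.37 K and T_H = 299.82 K, so ΔT = 39.44 K.
COP_Carnot = T_C/ΔT = 260.37/39.44 = 6.601.
Q̇_max = COP_Carnot × Ẇ = 6.601 × 2.950 kW = 19.47 kW.

19 kW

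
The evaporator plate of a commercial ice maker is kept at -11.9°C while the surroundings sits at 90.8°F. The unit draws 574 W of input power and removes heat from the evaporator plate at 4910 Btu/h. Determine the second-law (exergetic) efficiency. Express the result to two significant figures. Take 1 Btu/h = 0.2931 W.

0.43

Converting, Q̇_C = 4910 Btu/h = 1439 W, so COP_actual = Q̇_C/Ẇ = 1439/574.0 = 2.507.
In absolute terms T_C = 261.25 K and T_H = 305.82 K, so ΔT = 44.57 K.
COP_Carnot = T_C/ΔT = 261.25/44.57 = 5.862.
η_II = COP_actual/COP_Carnot = 2.507/5.862 = 0.4277.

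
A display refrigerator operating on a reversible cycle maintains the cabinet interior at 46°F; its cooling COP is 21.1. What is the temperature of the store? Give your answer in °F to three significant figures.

70.0 °F

COP_R = T_C/(T_H − T_C) gives T_H − T_C = T_C/COP.
With T_C = 280.93 K, T_H = 280.93 × (1 + 1/21.1) = 294.24 K.
Converting, 294.24 K = 69.97°F.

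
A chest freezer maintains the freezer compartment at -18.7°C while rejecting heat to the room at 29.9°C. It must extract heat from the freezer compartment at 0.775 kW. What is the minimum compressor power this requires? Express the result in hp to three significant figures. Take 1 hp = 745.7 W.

0.199 hp

In absolute terms T_C = 254.45 K and T_H = 303.05 K, so ΔT = 48.60 K.
COP_Carnot = T_C/ΔT = 254.45/48.60 = 5.236.
Ẇ_min = Q̇/COP_Carnot = 0.7750/5.236 = 0.1480 kW = 0.1985 hp.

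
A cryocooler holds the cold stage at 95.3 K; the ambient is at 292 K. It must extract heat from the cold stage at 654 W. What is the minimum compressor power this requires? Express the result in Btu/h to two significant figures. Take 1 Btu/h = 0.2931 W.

The reservoir spacing is ΔT = 292 − 95.3 = 196.7 K.
COP_Carnot = T_C/ΔT = 95.30/196.7 = 0.4845.
Ẇ_min = Q̇/COP_Carnot = 654.0/0.4845 = 1350 W = 4605 Btu/h.

4600 Btu/h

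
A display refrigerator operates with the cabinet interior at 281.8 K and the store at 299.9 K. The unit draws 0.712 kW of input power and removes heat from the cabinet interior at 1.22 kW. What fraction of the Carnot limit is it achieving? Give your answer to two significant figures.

0.11

COP_actual = Q̇_C/Ẇ = 1.220/0.7120 = 1.713.
The reservoir spacing is ΔT = 299.9 − 281.8 = 18.10 K.
COP_Carnot = T_C/ΔT = 281.80/18.10 = 15.57.
η_II = COP_actual/COP_Carnot = 1.713/15.57 = 0.1101.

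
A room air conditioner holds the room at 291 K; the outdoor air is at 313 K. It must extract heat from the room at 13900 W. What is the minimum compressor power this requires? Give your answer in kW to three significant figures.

The reservoir spacing is ΔT = 313 − 291 = 22.00 K.
COP_Carnot = T_C/ΔT = 291.00/22.00 = 13.23.
Ẇ_min = Q̇/COP_Carnot = 13900/13.23 = 1051 W = 1.051 kW.

1.05 kW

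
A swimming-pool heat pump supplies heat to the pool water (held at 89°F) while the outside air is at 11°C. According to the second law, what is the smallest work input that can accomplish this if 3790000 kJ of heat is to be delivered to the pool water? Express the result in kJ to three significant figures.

In absolute terms T_C = 284.15 K and T_H = 304.82 K, so ΔT = 20.67 K.
The reversible limit is COP_HP = T_H/ΔT = 14.75, so W_min = Q_H/COP = Q_H·ΔT/T_H.
W_min = 3790000 × 20.67/304.82 = 257000 kJ.

257000 kJ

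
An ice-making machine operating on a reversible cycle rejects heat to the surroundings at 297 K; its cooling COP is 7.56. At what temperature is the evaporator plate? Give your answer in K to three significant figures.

262 K

For a Carnot refrigerator COP_R = T_C/(T_H − T_C), so T_C = COP·T_H/(1 + COP).
With T_H = 297.00 K, T_C = 7.56 × 297.00/8.560 = 262.30 K.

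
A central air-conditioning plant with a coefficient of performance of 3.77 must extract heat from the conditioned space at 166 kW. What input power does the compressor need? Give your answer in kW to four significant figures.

Ẇ = Q̇_C/COP = 166.0/3.77 = 44.03 kW.

44.03 kW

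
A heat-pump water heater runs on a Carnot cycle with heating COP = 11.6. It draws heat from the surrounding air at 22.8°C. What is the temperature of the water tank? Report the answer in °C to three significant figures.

COP_HP = T_H/(T_H − T_C) rearranges to T_H = COP·T_C/(COP − 1).
With T_C = 295.95 K, T_H = 11.6 × 295.95/10.60 = 323.87 K.
Converting, 323.87 K = 50.72°C.

50.7 °C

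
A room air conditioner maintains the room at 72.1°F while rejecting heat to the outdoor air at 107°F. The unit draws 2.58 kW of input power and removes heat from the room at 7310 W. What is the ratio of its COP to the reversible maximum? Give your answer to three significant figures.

Converting, Q̇_C = 7310 W = 7.310 kW, so COP_actual = Q̇_C/Ẇ = 7.310/2.580 = 2.833.
In absolute terms T_C = 295.43 K and T_H = 314.82 K, so ΔT = 19.39 K.
COP_Carnot = T_C/ΔT = 295.43/19.39 = 15.24.
η_II = COP_actual/COP_Carnot = 2.833/15.24 = 0.1860.

0.186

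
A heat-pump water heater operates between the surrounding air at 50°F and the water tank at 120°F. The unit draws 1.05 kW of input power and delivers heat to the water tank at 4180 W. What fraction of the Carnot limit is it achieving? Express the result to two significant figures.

Converting, Q̇_H = 4180 W = 4.180 kW, so COP_actual = Q̇_H/Ẇ = 4.180/1.050 = 3.981.
In absolute terms T_C = 283.15 K and T_H = 322.04 K, so ΔT = 38.89 K.
COP_Carnot = T_H/ΔT = 322.04/38.89 = 8.281.
η_II = COP_actual/COP_Carnot = 3.981/8.281 = 0.4807.

0.48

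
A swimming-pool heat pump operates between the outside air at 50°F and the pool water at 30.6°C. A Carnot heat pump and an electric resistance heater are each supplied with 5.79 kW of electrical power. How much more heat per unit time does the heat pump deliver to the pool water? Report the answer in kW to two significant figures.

In absolute terms T_C = 283.15 K and T_H = 303.75 K, so ΔT = 20.60 K.
COP_Carnot = T_H/ΔT = 303.75/20.60 = 14.75.
The heat pump delivers Q̇_H = COP × Ẇ = 85.37 kW; the resistance heater delivers Ẇ = 5.790 kW.
Extra = (COP − 1)·Ẇ = 79.58 kW.

80 kW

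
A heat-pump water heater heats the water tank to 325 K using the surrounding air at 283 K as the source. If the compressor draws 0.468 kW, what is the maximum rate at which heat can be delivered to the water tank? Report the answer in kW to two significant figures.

The reservoir spacing is ΔT = 325 − 283 = 42.00 K.
COP_Carnot = T_H/ΔT = 325.00/42.00 = 7.738.
Q̇_max = COP_Carnot × Ẇ = 7.738 × 0.4680 kW = 3.621 kW.

3.6 kW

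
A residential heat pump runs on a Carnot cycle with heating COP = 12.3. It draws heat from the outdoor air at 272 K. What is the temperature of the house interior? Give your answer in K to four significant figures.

COP_HP = T_H/(T_H − T_C) rearranges to T_H = COP·T_C/(COP − 1).
With T_C = 272.00 K, T_H = 12.3 × 272.00/11.30 = 296.07 K.

296.1 K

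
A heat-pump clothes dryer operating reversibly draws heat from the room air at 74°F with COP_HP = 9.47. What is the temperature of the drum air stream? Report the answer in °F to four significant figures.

COP_HP = T_H/(T_H − T_C) rearranges to T_H = COP·T_C/(COP − 1).
With T_C = 296.48 K, T_H = 9.47 × 296.48/8.470 = 331.49 K.
Converting, 331.49 K = 137.01°F.

137.0 °F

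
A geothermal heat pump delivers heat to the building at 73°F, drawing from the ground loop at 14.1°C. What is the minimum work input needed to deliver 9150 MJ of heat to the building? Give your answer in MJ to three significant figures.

268 MJ

In absolute terms T_C = 287.25 K and T_H = 295.93 K, so ΔT = 8.678 K.
The reversible limit is COP_HP = T_H/ΔT = 34.10, so W_min = Q_H/COP = Q_H·ΔT/T_H.
W_min = 9150 × 8.678/295.93 = 268.3 MJ.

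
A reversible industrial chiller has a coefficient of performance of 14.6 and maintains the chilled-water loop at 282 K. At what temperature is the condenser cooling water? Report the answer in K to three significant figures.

301 K

COP_R = T_C/(T_H − T_C) gives T_H − T_C = T_C/COP.
With T_C = 282.00 K, T_H = 282.00 × (1 + 1/14.6) = 301.32 K.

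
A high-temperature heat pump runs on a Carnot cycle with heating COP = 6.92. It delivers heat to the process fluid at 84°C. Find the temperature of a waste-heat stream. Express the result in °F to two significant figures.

COP_HP = T_H/(T_H − T_C) gives T_H − T_C = T_H/COP.
With T_H = 357.15 K, T_C = 357.15 × (1 − 1/6.92) = 305.54 K.
Converting, 305.54 K = 90.30°F.

90 °F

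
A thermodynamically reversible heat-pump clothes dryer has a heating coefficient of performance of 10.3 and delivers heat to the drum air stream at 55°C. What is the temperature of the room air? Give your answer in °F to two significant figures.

74 °F

COP_HP = T_H/(T_H − T_C) gives T_H − T_C = T_H/COP.
With T_H = 328.15 K, T_C = 328.15 × (1 − 1/10.3) = 296.29 K.
Converting, 296.29 K = 73.65°F.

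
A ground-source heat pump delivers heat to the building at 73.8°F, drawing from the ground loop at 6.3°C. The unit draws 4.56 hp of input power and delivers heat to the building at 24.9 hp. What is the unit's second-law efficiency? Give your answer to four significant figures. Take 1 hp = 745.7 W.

COP_actual = Q̇_H/Ẇ = 24.90/4.560 = 5.461.
In absolute terms T_C = 279.45 K and T_H = 296.37 K, so ΔT = 16.92 K.
COP_Carnot = T_H/ΔT = 296.37/16.92 = 17.51.
η_II = COP_actual/COP_Carnot = 5.461/17.51 = 0.3118.

0.3118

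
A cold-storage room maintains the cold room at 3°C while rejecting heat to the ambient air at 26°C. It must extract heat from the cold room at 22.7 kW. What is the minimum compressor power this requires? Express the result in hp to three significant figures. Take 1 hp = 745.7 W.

In absolute terms T_C = 276.15 K and T_H = 299.15 K, so ΔT = 23.00 K.
COP_Carnot = T_C/ΔT = 276.15/23.00 = 12.01.
Ẇ_min = Q̇/COP_Carnot = 22.70/12.01 = 1.891 kW = 2.535 hp.

2.54 hp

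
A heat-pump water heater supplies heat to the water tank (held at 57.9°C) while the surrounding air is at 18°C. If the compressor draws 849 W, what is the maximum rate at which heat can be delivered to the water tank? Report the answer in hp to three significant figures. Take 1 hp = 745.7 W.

In absolute terms T_C = 291.15 K and T_H = 331.05 K, so ΔT = 39.90 K.
COP_Carnot = T_H/ΔT = 331.05/39.90 = 8.297.
Q̇_max = COP_Carnot × Ẇ = 8.297 × 849.0 W = 7044 W = 9.446 hp.

9.45 hp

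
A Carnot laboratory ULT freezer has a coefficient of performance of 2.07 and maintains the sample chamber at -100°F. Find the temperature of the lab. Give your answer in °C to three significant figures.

23.2 °C

COP_R = T_C/(T_H − T_C) gives T_H − T_C = T_C/COP.
With T_C = 199.82 K, T_H = 199.82 × (1 + 1/2.07) = 296.35 K.
Converting, 296.35 K = 23.20°C.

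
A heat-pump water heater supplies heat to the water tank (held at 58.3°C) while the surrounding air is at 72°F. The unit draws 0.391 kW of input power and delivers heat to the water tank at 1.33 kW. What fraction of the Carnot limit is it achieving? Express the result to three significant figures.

COP_actual = Q̇_H/Ẇ = 1.330/0.3910 = 3.402.
In absolute terms T_C = 295.37 K and T_H = 331.45 K, so ΔT = 36.08 K.
COP_Carnot = T_H/ΔT = 331.45/36.08 = 9.187.
η_II = COP_actual/COP_Carnot = 3.402/9.187 = 0.3703.

0.370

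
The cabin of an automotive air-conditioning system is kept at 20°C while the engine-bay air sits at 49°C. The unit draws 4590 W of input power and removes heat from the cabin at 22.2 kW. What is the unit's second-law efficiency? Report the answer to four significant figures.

0.4785

Converting, Q̇_C = 22.20 kW = 22200 W, so COP_actual = Q̇_C/Ẇ = 22200/4590 = 4.837.
In absolute terms T_C = 293.15 K and T_H = 322.15 K, so ΔT = 29.00 K.
COP_Carnot = T_C/ΔT = 293.15/29.00 = 10.11.
η_II = COP_actual/COP_Carnot = 4.837/10.11 = 0.4785.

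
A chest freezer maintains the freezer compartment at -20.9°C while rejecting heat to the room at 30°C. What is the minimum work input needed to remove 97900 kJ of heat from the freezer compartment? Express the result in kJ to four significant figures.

19750 kJ

In absolute terms T_C = 252.25 K and T_H = 303.15 K, so ΔT = 50.90 K.
The reversible limit is COP_R = T_C/ΔT = 4.956, so W_min = Q_C/COP = Q_C·ΔT/T_C.
W_min = 97900 × 50.90/252.25 = 19750 kJ.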